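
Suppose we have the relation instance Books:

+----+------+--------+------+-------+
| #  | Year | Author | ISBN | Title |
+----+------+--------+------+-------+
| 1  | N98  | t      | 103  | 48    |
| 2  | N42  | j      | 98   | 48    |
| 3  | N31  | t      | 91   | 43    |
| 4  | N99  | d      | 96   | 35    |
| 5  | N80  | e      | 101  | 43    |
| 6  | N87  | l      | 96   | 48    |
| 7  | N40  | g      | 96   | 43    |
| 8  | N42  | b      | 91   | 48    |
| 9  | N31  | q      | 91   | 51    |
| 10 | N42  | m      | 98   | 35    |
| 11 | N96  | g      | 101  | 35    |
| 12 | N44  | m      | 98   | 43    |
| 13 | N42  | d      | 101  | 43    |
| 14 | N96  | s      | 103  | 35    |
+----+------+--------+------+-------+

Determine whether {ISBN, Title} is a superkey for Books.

No

Rows 5 and 13 have the same {ISBN, Title} value (ISBN=101, Title=43) but are distinct tuples, so {ISBN, Title} does not determine every attribute — not a superkey.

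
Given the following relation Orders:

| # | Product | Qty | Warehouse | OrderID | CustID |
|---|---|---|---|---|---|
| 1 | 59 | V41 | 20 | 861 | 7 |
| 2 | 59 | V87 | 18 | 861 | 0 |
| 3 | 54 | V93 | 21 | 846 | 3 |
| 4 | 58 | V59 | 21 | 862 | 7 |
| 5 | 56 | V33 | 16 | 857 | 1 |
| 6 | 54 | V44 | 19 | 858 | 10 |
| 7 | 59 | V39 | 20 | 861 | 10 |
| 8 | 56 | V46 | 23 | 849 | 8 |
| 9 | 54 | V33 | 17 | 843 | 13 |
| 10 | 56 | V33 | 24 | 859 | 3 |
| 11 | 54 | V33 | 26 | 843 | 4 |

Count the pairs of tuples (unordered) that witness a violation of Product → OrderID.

8

Product=59: all 3 rows agree on OrderID — 0 pairs.
Product=54: violating pairs (3,6), (3,9), (3,11), (6,9), (6,11) — 5 pairs.
Product=56: violating pairs (5,8), (5,10), (8,10) — 3 pairs.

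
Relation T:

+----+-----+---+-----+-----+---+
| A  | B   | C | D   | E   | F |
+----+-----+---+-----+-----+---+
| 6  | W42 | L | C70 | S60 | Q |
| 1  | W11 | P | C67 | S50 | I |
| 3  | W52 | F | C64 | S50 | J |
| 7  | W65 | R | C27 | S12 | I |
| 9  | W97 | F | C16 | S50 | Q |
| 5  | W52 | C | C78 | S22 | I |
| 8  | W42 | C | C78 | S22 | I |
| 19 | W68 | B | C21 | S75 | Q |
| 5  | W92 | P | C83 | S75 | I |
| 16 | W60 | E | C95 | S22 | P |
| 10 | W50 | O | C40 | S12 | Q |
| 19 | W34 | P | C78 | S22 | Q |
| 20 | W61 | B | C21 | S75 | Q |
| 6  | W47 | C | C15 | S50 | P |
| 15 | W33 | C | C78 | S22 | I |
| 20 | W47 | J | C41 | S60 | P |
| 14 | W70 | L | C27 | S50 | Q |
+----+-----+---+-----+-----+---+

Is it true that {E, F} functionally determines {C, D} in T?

(E=S60, F=Q): 1 row → {C,D} = (L, C70) ✓
(E=S50, F=I): 1 row → {C,D} = (P, C67) ✓
(E=S50, F=J): 1 row → {C,D} = (F, C64) ✓
(E=S12, F=I): 1 row → {C,D} = (R, C27) ✓
(E=S50, F=Q): 2 rows → {C,D} takes values {(F, C16), (L, C27)} — violation
(E=S22, F=I): 3 rows → {C,D} = (C, C78), (C, C78), (C, C78) ✓
(E=S75, F=Q): 2 rows → {C,D} = (B, C21), (B, C21) ✓
(E=S75, F=I): 1 row → {C,D} = (P, C83) ✓
(E=S22, F=P): 1 row → {C,D} = (E, C95) ✓
(E=S12, F=Q): 1 row → {C,D} = (O, C40) ✓
(E=S22, F=Q): 1 row → {C,D} = (P, C78) ✓
(E=S50, F=P): 1 row → {C,D} = (C, C15) ✓
(E=S60, F=P): 1 row → {C,D} = (J, C41) ✓
Two rows agree on {E, F} but differ on {C, D}, so {E, F} → {C, D} does not hold.

No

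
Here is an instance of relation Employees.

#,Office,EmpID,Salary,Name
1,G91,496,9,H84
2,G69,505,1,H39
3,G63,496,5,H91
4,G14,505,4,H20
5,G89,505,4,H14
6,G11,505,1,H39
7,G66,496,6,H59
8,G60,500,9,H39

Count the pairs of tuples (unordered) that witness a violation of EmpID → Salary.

7

EmpID=496: violating pairs (1,3), (1,7), (3,7) — 3 pairs.
EmpID=505: violating pairs (2,4), (2,5), (4,6), (5,6) — 4 pairs.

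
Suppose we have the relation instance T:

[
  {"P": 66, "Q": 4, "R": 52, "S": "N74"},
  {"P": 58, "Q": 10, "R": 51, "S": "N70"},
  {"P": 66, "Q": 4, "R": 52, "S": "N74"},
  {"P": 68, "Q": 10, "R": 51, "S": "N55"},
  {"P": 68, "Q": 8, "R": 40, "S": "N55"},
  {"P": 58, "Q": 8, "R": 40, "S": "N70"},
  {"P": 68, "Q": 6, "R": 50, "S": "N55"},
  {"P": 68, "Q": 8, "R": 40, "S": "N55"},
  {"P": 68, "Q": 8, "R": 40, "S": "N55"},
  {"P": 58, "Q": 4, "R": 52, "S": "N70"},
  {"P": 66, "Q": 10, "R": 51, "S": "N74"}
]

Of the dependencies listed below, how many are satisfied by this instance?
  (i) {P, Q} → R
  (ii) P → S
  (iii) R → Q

3

(i) {P, Q} → R: every LHS value maps to a single RHS value — holds.
(ii) P → S: every LHS value maps to a single RHS value — holds.
(iii) R → Q: every LHS value maps to a single RHS value — holds.
3 of the 3 dependencies hold.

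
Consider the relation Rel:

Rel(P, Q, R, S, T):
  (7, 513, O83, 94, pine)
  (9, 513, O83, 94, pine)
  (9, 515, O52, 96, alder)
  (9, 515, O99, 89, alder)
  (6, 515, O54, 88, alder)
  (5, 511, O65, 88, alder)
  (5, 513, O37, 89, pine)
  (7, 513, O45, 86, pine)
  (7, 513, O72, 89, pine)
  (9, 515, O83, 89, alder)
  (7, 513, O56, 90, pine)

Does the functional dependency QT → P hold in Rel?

(Q=513, T=pine): 6 rows → P takes values {7, 9, 5} — violation
(Q=515, T=alder): 4 rows → P takes values {9, 6} — violation
(Q=511, T=alder): 1 row → P = 5 ✓
Two rows agree on QT but differ on P, so QT → P does not hold.

No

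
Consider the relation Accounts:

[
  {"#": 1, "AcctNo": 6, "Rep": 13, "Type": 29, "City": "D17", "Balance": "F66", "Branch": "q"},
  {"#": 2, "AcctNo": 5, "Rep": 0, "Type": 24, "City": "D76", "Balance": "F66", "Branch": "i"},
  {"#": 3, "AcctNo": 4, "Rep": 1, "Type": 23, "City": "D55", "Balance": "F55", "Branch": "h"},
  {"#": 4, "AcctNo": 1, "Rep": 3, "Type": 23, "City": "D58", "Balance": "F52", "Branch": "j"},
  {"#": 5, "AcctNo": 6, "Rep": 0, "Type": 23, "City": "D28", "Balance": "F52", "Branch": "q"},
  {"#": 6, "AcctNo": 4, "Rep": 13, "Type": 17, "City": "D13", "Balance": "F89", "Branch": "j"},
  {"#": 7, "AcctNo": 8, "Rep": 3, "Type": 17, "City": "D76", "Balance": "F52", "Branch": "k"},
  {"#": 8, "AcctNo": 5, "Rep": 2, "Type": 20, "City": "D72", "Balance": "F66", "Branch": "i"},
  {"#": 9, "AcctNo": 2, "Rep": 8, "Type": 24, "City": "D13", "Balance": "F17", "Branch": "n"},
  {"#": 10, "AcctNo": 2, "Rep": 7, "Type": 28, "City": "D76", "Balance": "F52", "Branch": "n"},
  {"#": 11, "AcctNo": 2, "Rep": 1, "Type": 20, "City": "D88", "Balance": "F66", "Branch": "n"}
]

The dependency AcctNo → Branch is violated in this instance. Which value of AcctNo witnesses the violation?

AcctNo=6: rows 1, 5 → Branch = q, q ✓
AcctNo=5: rows 2, 8 → Branch = i, i ✓
AcctNo=4: rows 3, 6 → Branch takes values {h, j} — violation
AcctNo=1: row 4 → Branch = j ✓
AcctNo=8: row 7 → Branch = k ✓
AcctNo=2: rows 9, 10, 11 → Branch = n, n, n ✓
The only AcctNo value with inconsistent Branch is AcctNo=4.

4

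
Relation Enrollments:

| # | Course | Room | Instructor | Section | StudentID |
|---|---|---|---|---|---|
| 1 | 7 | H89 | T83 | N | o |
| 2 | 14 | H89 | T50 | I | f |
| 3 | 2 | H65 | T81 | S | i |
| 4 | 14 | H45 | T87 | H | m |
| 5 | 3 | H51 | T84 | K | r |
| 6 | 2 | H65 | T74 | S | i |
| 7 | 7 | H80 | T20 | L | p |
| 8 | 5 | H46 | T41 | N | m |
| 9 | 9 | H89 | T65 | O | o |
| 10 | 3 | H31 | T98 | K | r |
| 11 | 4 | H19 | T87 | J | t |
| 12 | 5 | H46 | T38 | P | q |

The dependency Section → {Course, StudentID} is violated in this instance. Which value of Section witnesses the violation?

Section=N: rows 1, 8 → {Course,StudentID} takes values {(7, o), (5, m)} — violation
Section=I: row 2 → {Course,StudentID} = (14, f) ✓
Section=S: rows 3, 6 → {Course,StudentID} = (2, i), (2, i) ✓
Section=H: row 4 → {Course,StudentID} = (14, m) ✓
Section=K: rows 5, 10 → {Course,StudentID} = (3, r), (3, r) ✓
Section=L: row 7 → {Course,StudentID} = (7, p) ✓
Section=O: row 9 → {Course,StudentID} = (9, o) ✓
Section=J: row 11 → {Course,StudentID} = (4, t) ✓
Section=P: row 12 → {Course,StudentID} = (5, q) ✓
The only Section value with inconsistent RHS is Section=N.

N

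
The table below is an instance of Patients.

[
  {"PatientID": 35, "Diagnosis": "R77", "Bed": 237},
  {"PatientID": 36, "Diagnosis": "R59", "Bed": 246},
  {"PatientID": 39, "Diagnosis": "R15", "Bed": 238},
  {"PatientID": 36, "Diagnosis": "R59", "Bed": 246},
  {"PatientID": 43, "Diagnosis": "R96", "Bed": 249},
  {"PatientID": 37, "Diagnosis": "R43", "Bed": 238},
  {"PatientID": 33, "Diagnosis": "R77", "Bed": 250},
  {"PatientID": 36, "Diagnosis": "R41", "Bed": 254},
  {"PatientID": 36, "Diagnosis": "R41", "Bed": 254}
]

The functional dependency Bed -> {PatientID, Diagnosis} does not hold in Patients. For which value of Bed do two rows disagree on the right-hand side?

238

Bed=237: 1 row → {PatientID,Diagnosis} = (35, R77) ✓
Bed=246: 2 rows → {PatientID,Diagnosis} = (36, R59), (36, R59) ✓
Bed=238: 2 rows → {PatientID,Diagnosis} takes values {(39, R15), (37, R43)} — violation
Bed=249: 1 row → {PatientID,Diagnosis} = (43, R96) ✓
Bed=250: 1 row → {PatientID,Diagnosis} = (33, R77) ✓
Bed=254: 2 rows → {PatientID,Diagnosis} = (36, R41), (36, R41) ✓
The only Bed value with inconsistent RHS is Bed=238.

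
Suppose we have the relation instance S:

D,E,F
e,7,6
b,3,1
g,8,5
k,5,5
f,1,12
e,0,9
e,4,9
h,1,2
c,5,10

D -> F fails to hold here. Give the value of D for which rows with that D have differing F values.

e

D=e: 3 rows → F takes values {6, 9} — violation
D=b: 1 row → F = 1 ✓
D=g: 1 row → F = 5 ✓
D=k: 1 row → F = 5 ✓
D=f: 1 row → F = 12 ✓
D=h: 1 row → F = 2 ✓
D=c: 1 row → F = 10 ✓
The only D value with inconsistent F is D=e.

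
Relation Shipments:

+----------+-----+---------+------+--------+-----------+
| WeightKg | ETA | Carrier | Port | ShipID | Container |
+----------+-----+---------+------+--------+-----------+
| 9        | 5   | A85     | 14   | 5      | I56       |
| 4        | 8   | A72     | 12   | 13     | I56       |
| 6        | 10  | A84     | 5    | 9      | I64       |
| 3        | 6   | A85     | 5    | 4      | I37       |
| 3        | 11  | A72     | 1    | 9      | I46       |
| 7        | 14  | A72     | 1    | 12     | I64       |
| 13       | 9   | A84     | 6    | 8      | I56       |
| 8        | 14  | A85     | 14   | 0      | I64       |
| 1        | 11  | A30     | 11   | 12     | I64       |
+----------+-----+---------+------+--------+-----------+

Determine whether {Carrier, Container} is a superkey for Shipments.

All 9 rows have distinct {Carrier, Container} values, so {Carrier, Container} → (all attributes) holds and {Carrier, Container} is a superkey.

Yes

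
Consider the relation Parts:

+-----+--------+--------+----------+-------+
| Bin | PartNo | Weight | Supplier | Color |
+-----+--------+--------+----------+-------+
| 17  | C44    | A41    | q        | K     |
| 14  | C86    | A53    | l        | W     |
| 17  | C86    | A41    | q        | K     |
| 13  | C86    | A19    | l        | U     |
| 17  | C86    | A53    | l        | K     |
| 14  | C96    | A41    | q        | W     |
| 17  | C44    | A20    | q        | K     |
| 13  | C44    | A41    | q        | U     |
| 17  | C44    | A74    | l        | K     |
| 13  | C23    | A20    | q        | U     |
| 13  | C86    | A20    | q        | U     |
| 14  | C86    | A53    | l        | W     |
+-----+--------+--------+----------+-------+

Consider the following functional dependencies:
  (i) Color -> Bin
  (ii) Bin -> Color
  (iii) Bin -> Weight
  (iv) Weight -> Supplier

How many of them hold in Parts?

3

(i) Color -> Bin: every LHS value maps to a single RHS value — holds.
(ii) Bin -> Color: every LHS value maps to a single RHS value — holds.
(iii) Bin -> Weight: Bin=17: 5 rows → Weight takes values {A41, A53, A20, A74} — violation; Bin=14: 3 rows → Weight takes values {A53, A41} — violation; Bin=13: 4 rows → Weight takes values {A19, A41, A20} — violation — fails.
(iv) Weight -> Supplier: every LHS value maps to a single RHS value — holds.
3 of the 4 dependencies hold.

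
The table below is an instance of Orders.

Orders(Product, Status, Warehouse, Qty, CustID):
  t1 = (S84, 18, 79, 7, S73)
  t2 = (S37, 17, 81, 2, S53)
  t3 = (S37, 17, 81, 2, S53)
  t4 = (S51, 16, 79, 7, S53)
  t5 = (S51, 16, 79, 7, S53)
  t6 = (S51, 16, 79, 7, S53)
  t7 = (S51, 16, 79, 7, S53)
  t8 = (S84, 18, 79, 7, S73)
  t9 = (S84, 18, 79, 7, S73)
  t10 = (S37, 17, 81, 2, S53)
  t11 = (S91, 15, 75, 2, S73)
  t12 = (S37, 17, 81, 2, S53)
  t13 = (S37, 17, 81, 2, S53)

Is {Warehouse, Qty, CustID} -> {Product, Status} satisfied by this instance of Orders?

(Warehouse=79, Qty=7, CustID=S73): rows 1, 8, 9 → {Product,Status} = (S84, 18), (S84, 18), (S84, 18) ✓
(Warehouse=81, Qty=2, CustID=S53): rows 2, 3, 10, 12, 13 → {Product,Status} = (S37, 17), (S37, 17), (S37, 17), (S37, 17), (S37, 17) ✓
(Warehouse=79, Qty=7, CustID=S53): rows 4, 5, 6, 7 → {Product,Status} = (S51, 16), (S51, 16), (S51, 16), (S51, 16) ✓
(Warehouse=75, Qty=2, CustID=S73): row 11 → {Product,Status} = (S91, 15) ✓
Every {Warehouse, Qty, CustID} value is associated with a single {Product, Status} value, so {Warehouse, Qty, CustID} -> {Product, Status} holds.

Yes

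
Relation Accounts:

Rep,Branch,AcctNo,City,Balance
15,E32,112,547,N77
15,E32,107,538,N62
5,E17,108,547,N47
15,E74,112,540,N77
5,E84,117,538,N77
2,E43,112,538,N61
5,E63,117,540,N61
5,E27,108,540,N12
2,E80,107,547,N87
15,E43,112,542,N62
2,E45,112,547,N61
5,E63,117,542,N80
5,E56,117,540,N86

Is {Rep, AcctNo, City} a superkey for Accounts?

Two distinct rows share (Rep=5, AcctNo=117, City=540), so {Rep, AcctNo, City} does not determine every attribute — not a superkey.

No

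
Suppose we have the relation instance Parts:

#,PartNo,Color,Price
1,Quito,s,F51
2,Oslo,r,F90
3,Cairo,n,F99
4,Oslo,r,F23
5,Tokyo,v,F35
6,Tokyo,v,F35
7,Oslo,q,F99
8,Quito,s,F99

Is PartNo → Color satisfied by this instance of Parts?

No

PartNo=Quito: rows 1, 8 → Color = s, s ✓
PartNo=Oslo: rows 2, 4, 7 → Color takes values {r, q} — violation
PartNo=Cairo: row 3 → Color = n ✓
PartNo=Tokyo: rows 5, 6 → Color = v, v ✓
Two rows agree on PartNo but differ on Color, so PartNo → Color does not hold.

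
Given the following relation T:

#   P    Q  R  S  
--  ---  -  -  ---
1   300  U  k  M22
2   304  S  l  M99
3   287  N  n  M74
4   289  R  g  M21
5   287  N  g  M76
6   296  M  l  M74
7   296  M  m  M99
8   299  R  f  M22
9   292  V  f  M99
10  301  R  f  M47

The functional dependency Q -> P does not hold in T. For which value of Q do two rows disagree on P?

Q=U: row 1 → P = 300 ✓
Q=S: row 2 → P = 304 ✓
Q=N: rows 3, 5 → P = 287, 287 ✓
Q=R: rows 4, 8, 10 → P takes values {289, 299, 301} — violation
Q=M: rows 6, 7 → P = 296, 296 ✓
Q=V: row 9 → P = 292 ✓
The only Q value with inconsistent P is Q=R.

R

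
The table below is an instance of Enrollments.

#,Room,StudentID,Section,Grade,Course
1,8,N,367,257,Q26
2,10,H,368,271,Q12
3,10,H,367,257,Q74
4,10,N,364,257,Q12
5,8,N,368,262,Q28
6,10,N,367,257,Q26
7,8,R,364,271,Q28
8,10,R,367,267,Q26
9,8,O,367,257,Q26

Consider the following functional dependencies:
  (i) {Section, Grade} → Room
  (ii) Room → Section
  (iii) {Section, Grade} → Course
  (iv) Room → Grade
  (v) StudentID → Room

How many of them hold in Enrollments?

0

(i) {Section, Grade} → Room: (Section=367, Grade=257): rows 1, 3, 6, 9 → Room takes values {8, 10} — violation — fails.
(ii) Room → Section: Room=8: rows 1, 5, 7, 9 → Section takes values {367, 368, 364} — violation; Room=10: rows 2, 3, 4, 6, 8 → Section takes values {368, 367, 364} — violation — fails.
(iii) {Section, Grade} → Course: (Section=367, Grade=257): rows 1, 3, 6, 9 → Course takes values {Q26, Q74} — violation — fails.
(iv) Room → Grade: Room=8: rows 1, 5, 7, 9 → Grade takes values {257, 262, 271} — violation; Room=10: rows 2, 3, 4, 6, 8 → Grade takes values {271, 257, 267} — violation — fails.
(v) StudentID → Room: StudentID=N: rows 1, 4, 5, 6 → Room takes values {8, 10} — violation; StudentID=R: rows 7, 8 → Room takes values {8, 10} — violation — fails.
None of the 5 dependencies hold.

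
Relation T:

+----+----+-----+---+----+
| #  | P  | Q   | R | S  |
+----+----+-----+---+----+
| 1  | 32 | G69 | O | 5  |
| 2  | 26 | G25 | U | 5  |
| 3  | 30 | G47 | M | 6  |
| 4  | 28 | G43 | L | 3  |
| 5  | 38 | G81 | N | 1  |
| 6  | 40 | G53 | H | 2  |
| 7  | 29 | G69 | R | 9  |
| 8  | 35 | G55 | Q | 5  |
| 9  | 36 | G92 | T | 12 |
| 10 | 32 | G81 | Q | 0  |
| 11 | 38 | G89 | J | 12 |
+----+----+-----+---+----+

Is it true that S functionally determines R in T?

No

S=5: rows 1, 2, 8 → R takes values {O, U, Q} — violation
S=6: row 3 → R = M ✓
S=3: row 4 → R = L ✓
S=1: row 5 → R = N ✓
S=2: row 6 → R = H ✓
S=9: row 7 → R = R ✓
S=12: rows 9, 11 → R takes values {T, J} — violation
S=0: row 10 → R = Q ✓
Two rows agree on S but differ on R, so S → R does not hold.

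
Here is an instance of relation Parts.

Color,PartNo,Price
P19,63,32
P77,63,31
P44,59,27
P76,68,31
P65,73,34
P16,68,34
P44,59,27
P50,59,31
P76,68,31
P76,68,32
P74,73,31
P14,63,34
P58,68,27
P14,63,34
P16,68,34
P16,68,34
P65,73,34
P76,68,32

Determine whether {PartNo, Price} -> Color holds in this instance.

(PartNo=63, Price=32): 1 row → Color = P19 ✓
(PartNo=63, Price=31): 1 row → Color = P77 ✓
(PartNo=59, Price=27): 2 rows → Color = P44, P44 ✓
(PartNo=68, Price=31): 2 rows → Color = P76, P76 ✓
(PartNo=73, Price=34): 2 rows → Color = P65, P65 ✓
(PartNo=68, Price=34): 3 rows → Color = P16, P16, P16 ✓
(PartNo=59, Price=31): 1 row → Color = P50 ✓
(PartNo=68, Price=32): 2 rows → Color = P76, P76 ✓
(PartNo=73, Price=31): 1 row → Color = P74 ✓
(PartNo=63, Price=34): 2 rows → Color = P14, P14 ✓
(PartNo=68, Price=27): 1 row → Color = P58 ✓
Every {PartNo, Price} value is associated with a single Color value, so {PartNo, Price} -> Color holds.

Yes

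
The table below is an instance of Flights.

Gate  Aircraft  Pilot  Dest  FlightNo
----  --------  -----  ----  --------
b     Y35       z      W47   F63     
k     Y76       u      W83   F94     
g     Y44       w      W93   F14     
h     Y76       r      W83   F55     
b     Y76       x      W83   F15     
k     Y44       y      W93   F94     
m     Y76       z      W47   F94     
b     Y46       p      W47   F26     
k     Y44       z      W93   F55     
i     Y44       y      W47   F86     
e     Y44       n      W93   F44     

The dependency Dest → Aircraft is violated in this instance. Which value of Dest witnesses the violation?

Dest=W47: 4 rows → Aircraft takes values {Y35, Y76, Y46, Y44} — violation
Dest=W83: 3 rows → Aircraft = Y76, Y76, Y76 ✓
Dest=W93: 4 rows → Aircraft = Y44, Y44, Y44, Y44 ✓
The only Dest value with inconsistent Aircraft is Dest=W47.

W47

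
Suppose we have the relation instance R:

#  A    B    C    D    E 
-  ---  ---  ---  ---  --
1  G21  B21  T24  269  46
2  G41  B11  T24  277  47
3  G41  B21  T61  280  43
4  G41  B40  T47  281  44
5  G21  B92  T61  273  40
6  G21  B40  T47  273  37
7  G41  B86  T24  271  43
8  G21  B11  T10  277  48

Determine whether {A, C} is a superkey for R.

No

Rows 2 and 7 have the same {A, C} value (A=G41, C=T24) but are distinct tuples, so {A, C} does not determine every attribute — not a superkey.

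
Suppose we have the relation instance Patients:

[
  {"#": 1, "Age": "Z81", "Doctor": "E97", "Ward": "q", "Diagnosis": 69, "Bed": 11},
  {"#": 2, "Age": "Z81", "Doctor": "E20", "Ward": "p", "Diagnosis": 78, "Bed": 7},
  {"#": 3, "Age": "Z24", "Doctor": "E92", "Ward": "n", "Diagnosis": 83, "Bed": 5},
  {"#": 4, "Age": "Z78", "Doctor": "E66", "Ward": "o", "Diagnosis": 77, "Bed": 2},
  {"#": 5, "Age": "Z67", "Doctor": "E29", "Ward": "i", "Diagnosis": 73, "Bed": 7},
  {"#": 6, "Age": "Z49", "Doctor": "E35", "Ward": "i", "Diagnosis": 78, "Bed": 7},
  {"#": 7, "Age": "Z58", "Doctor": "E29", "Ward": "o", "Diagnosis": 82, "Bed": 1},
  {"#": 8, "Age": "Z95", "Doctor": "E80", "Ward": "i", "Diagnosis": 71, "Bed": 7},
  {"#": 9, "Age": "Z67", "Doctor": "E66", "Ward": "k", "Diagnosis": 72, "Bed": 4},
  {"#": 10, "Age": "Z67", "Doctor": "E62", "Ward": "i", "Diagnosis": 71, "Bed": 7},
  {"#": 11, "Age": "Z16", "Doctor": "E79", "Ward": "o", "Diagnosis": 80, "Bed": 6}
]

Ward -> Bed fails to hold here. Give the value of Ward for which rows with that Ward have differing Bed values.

o

Ward=q: row 1 → Bed = 11 ✓
Ward=p: row 2 → Bed = 7 ✓
Ward=n: row 3 → Bed = 5 ✓
Ward=o: rows 4, 7, 11 → Bed takes values {2, 1, 6} — violation
Ward=i: rows 5, 6, 8, 10 → Bed = 7, 7, 7, 7 ✓
Ward=k: row 9 → Bed = 4 ✓
The only Ward value with inconsistent Bed is Ward=o.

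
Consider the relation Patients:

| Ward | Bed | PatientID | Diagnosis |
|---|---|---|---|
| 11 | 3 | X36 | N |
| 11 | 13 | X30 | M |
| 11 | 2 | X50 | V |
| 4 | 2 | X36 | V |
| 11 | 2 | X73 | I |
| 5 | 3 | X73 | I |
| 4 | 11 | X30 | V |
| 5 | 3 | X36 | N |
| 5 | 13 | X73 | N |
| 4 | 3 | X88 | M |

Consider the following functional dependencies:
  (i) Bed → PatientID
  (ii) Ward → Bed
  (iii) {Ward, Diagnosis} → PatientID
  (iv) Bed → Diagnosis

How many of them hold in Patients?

(i) Bed → PatientID: Bed=3: 4 rows → PatientID takes values {X36, X73, X88} — violation; Bed=13: 2 rows → PatientID takes values {X30, X73} — violation; Bed=2: 3 rows → PatientID takes values {X50, X36, X73} — violation — fails.
(ii) Ward → Bed: Ward=11: 4 rows → Bed takes values {3, 13, 2} — violation; Ward=4: 3 rows → Bed takes values {2, 11, 3} — violation; Ward=5: 3 rows → Bed takes values {3, 13} — violation — fails.
(iii) {Ward, Diagnosis} → PatientID: (Ward=4, Diagnosis=V): 2 rows → PatientID takes values {X36, X30} — violation; (Ward=5, Diagnosis=N): 2 rows → PatientID takes values {X36, X73} — violation — fails.
(iv) Bed → Diagnosis: Bed=3: 4 rows → Diagnosis takes values {N, I, M} — violation; Bed=13: 2 rows → Diagnosis takes values {M, N} — violation; Bed=2: 3 rows → Diagnosis takes values {V, I} — violation — fails.
None of the 4 dependencies hold.

0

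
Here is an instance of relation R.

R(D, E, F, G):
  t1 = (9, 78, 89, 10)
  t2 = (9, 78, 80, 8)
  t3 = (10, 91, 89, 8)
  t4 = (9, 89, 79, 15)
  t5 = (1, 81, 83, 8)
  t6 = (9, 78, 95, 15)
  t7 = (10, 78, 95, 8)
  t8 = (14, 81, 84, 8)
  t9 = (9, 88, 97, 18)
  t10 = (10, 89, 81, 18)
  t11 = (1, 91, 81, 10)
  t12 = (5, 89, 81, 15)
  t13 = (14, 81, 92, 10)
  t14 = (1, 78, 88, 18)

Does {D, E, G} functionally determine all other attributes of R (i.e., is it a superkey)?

All 14 rows have distinct {D, E, G} values, so {D, E, G} → (all attributes) holds and {D, E, G} is a superkey.

Yes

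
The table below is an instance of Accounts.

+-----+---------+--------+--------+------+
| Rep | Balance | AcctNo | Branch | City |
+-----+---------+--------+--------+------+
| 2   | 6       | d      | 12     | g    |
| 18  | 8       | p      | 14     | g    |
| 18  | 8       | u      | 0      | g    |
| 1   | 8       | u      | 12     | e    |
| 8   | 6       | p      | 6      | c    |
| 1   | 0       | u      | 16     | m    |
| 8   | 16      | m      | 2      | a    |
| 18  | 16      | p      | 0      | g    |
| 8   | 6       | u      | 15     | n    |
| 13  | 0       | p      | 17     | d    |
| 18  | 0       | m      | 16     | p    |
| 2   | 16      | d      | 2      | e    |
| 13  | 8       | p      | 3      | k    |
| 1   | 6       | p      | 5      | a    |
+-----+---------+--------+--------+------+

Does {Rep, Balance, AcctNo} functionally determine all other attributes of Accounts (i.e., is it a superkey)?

Yes

All 14 rows have distinct {Rep, Balance, AcctNo} values, so {Rep, Balance, AcctNo} → (all attributes) holds and {Rep, Balance, AcctNo} is a superkey.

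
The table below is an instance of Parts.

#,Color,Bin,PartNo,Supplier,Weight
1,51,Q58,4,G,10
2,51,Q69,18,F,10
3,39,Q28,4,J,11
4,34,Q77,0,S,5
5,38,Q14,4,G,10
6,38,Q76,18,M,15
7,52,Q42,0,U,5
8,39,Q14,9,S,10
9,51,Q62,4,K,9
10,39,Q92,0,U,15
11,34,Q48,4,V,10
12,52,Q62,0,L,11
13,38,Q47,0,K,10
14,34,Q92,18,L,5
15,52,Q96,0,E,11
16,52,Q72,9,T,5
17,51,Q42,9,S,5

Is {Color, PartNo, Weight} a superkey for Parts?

Rows 12 and 15 have the same {Color, PartNo, Weight} value (Color=52, PartNo=0, Weight=11) but are distinct tuples, so {Color, PartNo, Weight} does not determine every attribute — not a superkey.

No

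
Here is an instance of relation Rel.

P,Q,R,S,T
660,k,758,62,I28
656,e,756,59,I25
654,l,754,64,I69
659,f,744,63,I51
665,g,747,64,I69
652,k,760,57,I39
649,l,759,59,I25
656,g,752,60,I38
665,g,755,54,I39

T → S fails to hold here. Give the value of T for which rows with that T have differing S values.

T=I28: 1 row → S = 62 ✓
T=I25: 2 rows → S = 59, 59 ✓
T=I69: 2 rows → S = 64, 64 ✓
T=I51: 1 row → S = 63 ✓
T=I39: 2 rows → S takes values {57, 54} — violation
T=I38: 1 row → S = 60 ✓
The only T value with inconsistent S is T=I39.

I39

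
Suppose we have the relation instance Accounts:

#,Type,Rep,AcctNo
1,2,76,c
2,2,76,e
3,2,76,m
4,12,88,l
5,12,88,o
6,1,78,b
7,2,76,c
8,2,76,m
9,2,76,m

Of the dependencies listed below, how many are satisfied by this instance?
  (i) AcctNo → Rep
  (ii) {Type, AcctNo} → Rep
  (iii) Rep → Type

(i) AcctNo → Rep: every LHS value maps to a single RHS value — holds.
(ii) {Type, AcctNo} → Rep: every LHS value maps to a single RHS value — holds.
(iii) Rep → Type: every LHS value maps to a single RHS value — holds.
3 of the 3 dependencies hold.

3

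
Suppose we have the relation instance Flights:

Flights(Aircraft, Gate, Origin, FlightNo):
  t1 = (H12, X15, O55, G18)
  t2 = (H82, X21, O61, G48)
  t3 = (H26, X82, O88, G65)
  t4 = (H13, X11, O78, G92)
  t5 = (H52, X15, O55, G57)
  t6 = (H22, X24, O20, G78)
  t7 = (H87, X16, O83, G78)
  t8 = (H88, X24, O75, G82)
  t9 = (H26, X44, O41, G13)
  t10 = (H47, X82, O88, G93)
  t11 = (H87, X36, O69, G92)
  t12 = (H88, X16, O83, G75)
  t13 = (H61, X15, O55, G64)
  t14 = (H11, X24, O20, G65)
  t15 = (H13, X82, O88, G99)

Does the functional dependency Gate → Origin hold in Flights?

No

Gate=X15: rows 1, 5, 13 → Origin = O55, O55, O55 ✓
Gate=X21: row 2 → Origin = O61 ✓
Gate=X82: rows 3, 10, 15 → Origin = O88, O88, O88 ✓
Gate=X11: row 4 → Origin = O78 ✓
Gate=X24: rows 6, 8, 14 → Origin takes values {O20, O75} — violation
Gate=X16: rows 7, 12 → Origin = O83, O83 ✓
Gate=X44: row 9 → Origin = O41 ✓
Gate=X36: row 11 → Origin = O69 ✓
Two rows agree on Gate but differ on Origin, so Gate → Origin does not hold.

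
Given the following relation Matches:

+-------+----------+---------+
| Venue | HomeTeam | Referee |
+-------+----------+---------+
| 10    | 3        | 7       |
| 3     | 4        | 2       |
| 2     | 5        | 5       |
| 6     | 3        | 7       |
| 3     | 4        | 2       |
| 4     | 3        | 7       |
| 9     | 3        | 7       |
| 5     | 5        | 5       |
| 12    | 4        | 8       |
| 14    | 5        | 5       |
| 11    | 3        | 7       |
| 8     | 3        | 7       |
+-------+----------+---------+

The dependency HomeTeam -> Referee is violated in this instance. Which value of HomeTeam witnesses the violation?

4

HomeTeam=3: 6 rows → Referee = 7, 7, 7, 7, 7, 7 ✓
HomeTeam=4: 3 rows → Referee takes values {2, 8} — violation
HomeTeam=5: 3 rows → Referee = 5, 5, 5 ✓
The only HomeTeam value with inconsistent Referee is HomeTeam=4.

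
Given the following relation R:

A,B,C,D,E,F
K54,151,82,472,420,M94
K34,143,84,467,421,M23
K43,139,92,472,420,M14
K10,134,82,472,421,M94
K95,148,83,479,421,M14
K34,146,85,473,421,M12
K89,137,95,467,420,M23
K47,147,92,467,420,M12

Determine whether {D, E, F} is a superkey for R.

All 8 rows have distinct {D, E, F} values, so {D, E, F} → (all attributes) holds and {D, E, F} is a superkey.

Yes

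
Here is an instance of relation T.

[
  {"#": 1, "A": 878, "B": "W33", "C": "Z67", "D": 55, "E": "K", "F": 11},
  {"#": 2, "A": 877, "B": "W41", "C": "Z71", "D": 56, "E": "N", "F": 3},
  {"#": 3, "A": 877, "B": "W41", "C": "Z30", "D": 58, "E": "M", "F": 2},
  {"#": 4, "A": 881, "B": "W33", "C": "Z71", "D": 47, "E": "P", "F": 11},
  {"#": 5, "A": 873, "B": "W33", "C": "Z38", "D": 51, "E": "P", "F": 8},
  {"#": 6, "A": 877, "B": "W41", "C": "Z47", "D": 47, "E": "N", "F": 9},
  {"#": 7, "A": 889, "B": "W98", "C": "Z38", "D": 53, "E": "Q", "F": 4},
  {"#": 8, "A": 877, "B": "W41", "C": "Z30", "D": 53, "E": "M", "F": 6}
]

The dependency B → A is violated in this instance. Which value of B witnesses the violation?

W33

B=W33: rows 1, 4, 5 → A takes values {878, 881, 873} — violation
B=W41: rows 2, 3, 6, 8 → A = 877, 877, 877, 877 ✓
B=W98: row 7 → A = 889 ✓
The only B value with inconsistent A is B=W33.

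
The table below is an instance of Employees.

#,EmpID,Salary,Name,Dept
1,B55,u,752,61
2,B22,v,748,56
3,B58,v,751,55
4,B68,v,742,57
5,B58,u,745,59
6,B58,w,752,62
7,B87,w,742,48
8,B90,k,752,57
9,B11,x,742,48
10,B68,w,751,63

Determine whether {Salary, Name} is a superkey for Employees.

Yes

All 10 rows have distinct {Salary, Name} values, so {Salary, Name} → (all attributes) holds and {Salary, Name} is a superkey.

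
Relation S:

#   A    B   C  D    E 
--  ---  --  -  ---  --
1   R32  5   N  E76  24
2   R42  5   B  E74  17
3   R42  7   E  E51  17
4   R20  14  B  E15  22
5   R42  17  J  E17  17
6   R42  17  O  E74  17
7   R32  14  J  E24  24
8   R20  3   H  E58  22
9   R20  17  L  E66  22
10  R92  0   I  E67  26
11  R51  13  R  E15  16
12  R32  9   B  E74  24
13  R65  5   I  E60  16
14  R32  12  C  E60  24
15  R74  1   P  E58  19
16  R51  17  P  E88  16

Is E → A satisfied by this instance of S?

No

E=24: rows 1, 7, 12, 14 → A = R32, R32, R32, R32 ✓
E=17: rows 2, 3, 5, 6 → A = R42, R42, R42, R42 ✓
E=22: rows 4, 8, 9 → A = R20, R20, R20 ✓
E=26: row 10 → A = R92 ✓
E=16: rows 11, 13, 16 → A takes values {R51, R65} — violation
E=19: row 15 → A = R74 ✓
Two rows agree on E but differ on A, so E → A does not hold.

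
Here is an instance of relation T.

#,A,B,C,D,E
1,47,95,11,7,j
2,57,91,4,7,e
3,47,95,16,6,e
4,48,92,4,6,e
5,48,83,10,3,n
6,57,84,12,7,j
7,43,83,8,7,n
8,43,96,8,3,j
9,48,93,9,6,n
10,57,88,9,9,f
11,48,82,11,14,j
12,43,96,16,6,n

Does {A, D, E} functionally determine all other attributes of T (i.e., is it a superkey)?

Yes

All 12 rows have distinct {A, D, E} values, so {A, D, E} → (all attributes) holds and {A, D, E} is a superkey.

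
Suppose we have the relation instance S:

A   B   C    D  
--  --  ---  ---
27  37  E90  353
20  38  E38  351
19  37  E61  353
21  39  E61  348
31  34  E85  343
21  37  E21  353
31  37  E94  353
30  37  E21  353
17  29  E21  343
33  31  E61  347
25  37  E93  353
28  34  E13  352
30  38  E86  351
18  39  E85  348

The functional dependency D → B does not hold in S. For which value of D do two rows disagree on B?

343

D=353: 6 rows → B = 37, 37, 37, 37, 37, 37 ✓
D=351: 2 rows → B = 38, 38 ✓
D=348: 2 rows → B = 39, 39 ✓
D=343: 2 rows → B takes values {34, 29} — violation
D=347: 1 row → B = 31 ✓
D=352: 1 row → B = 34 ✓
The only D value with inconsistent B is D=343.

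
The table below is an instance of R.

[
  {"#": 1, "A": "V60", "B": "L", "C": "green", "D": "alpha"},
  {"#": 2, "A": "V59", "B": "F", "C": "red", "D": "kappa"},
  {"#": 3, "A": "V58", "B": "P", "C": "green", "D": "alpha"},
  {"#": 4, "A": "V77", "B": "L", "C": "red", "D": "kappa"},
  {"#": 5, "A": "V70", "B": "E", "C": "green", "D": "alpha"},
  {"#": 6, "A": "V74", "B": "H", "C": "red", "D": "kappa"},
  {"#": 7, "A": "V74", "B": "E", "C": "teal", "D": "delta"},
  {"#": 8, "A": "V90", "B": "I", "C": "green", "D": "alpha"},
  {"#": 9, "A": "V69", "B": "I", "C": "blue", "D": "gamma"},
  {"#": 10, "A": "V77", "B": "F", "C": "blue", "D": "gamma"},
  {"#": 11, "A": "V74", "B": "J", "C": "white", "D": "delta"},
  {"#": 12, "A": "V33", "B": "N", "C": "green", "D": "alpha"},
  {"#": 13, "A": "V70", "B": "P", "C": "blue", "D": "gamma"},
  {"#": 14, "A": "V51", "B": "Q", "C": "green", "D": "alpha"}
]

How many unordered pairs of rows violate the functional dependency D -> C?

D=alpha: all 6 rows agree on C — 0 pairs.
D=kappa: all 3 rows agree on C — 0 pairs.
D=delta: violating pairs (7,11) — 1 pair.
D=gamma: all 3 rows agree on C — 0 pairs.

1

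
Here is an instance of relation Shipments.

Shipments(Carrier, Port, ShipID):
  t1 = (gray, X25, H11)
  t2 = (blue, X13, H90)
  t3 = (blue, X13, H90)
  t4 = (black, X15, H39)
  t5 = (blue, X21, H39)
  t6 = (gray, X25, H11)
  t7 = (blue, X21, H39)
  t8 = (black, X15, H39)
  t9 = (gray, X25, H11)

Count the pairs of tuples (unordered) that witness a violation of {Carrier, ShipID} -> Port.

(Carrier=gray, ShipID=H11): all 3 rows agree on Port — 0 pairs.
(Carrier=blue, ShipID=H90): all 2 rows agree on Port — 0 pairs.
(Carrier=black, ShipID=H39): all 2 rows agree on Port — 0 pairs.
(Carrier=blue, ShipID=H39): all 2 rows agree on Port — 0 pairs.

0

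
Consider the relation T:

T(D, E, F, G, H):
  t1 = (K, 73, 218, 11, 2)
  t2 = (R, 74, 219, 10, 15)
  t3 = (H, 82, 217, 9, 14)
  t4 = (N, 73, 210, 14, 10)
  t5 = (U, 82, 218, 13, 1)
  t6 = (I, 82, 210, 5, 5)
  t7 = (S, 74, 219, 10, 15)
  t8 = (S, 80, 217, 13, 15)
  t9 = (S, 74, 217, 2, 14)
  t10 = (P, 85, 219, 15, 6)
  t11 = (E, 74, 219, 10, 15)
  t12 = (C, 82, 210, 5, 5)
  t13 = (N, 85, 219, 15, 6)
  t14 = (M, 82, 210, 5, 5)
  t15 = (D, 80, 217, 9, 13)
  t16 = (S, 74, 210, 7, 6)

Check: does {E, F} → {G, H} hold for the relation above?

(E=73, F=218): row 1 → {G,H} = (11, 2) ✓
(E=74, F=219): rows 2, 7, 11 → {G,H} = (10, 15), (10, 15), (10, 15) ✓
(E=82, F=217): row 3 → {G,H} = (9, 14) ✓
(E=73, F=210): row 4 → {G,H} = (14, 10) ✓
(E=82, F=218): row 5 → {G,H} = (13, 1) ✓
(E=82, F=210): rows 6, 12, 14 → {G,H} = (5, 5), (5, 5), (5, 5) ✓
(E=80, F=217): rows 8, 15 → {G,H} takes values {(13, 15), (9, 13)} — violation
(E=74, F=217): row 9 → {G,H} = (2, 14) ✓
(E=85, F=219): rows 10, 13 → {G,H} = (15, 6), (15, 6) ✓
(E=74, F=210): row 16 → {G,H} = (7, 6) ✓
Two rows agree on {E, F} but differ on {G, H}, so {E, F} → {G, H} does not hold.

No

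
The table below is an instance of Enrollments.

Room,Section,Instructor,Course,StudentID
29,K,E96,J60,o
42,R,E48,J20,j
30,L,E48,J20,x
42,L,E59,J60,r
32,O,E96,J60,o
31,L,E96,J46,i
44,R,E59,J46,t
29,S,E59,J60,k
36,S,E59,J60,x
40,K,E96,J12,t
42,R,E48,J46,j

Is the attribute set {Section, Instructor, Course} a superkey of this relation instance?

Two distinct rows share (Section=S, Instructor=E59, Course=J60), so {Section, Instructor, Course} does not determine every attribute — not a superkey.

No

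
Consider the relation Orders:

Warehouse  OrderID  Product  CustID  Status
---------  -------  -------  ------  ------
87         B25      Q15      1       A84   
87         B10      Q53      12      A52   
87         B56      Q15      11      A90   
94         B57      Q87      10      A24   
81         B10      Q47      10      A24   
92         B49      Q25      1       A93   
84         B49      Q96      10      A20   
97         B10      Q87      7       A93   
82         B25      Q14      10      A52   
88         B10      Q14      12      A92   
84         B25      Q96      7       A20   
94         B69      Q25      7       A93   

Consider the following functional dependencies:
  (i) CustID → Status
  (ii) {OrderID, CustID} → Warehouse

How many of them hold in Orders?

(i) CustID → Status: CustID=1: 2 rows → Status takes values {A84, A93} — violation; CustID=12: 2 rows → Status takes values {A52, A92} — violation; CustID=10: 4 rows → Status takes values {A24, A20, A52} — violation; CustID=7: 3 rows → Status takes values {A93, A20} — violation — fails.
(ii) {OrderID, CustID} → Warehouse: (OrderID=B10, CustID=12): 2 rows → Warehouse takes values {87, 88} — violation — fails.
None of the 2 dependencies hold.

0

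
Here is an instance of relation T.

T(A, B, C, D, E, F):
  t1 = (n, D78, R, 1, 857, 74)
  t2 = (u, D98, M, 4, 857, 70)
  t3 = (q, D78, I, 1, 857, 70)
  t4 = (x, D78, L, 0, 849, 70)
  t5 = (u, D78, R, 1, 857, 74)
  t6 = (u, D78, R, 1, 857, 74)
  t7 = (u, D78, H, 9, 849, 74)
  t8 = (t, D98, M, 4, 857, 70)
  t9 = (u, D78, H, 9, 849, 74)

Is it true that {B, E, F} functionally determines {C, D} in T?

(B=D78, E=857, F=74): rows 1, 5, 6 → {C,D} = (R, 1), (R, 1), (R, 1) ✓
(B=D98, E=857, F=70): rows 2, 8 → {C,D} = (M, 4), (M, 4) ✓
(B=D78, E=857, F=70): row 3 → {C,D} = (I, 1) ✓
(B=D78, E=849, F=70): row 4 → {C,D} = (L, 0) ✓
(B=D78, E=849, F=74): rows 7, 9 → {C,D} = (H, 9), (H, 9) ✓
Every {B, E, F} value is associated with a single {C, D} value, so {B, E, F} -> {C, D} holds.

Yes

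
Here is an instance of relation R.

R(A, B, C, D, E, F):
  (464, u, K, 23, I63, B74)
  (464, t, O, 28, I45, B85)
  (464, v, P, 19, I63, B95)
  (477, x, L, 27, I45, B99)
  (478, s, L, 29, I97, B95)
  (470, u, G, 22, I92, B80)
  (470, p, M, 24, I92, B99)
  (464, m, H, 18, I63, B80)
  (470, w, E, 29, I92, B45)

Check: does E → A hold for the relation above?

No

E=I63: 3 rows → A = 464, 464, 464 ✓
E=I45: 2 rows → A takes values {464, 477} — violation
E=I97: 1 row → A = 478 ✓
E=I92: 3 rows → A = 470, 470, 470 ✓
Two rows agree on E but differ on A, so E → A does not hold.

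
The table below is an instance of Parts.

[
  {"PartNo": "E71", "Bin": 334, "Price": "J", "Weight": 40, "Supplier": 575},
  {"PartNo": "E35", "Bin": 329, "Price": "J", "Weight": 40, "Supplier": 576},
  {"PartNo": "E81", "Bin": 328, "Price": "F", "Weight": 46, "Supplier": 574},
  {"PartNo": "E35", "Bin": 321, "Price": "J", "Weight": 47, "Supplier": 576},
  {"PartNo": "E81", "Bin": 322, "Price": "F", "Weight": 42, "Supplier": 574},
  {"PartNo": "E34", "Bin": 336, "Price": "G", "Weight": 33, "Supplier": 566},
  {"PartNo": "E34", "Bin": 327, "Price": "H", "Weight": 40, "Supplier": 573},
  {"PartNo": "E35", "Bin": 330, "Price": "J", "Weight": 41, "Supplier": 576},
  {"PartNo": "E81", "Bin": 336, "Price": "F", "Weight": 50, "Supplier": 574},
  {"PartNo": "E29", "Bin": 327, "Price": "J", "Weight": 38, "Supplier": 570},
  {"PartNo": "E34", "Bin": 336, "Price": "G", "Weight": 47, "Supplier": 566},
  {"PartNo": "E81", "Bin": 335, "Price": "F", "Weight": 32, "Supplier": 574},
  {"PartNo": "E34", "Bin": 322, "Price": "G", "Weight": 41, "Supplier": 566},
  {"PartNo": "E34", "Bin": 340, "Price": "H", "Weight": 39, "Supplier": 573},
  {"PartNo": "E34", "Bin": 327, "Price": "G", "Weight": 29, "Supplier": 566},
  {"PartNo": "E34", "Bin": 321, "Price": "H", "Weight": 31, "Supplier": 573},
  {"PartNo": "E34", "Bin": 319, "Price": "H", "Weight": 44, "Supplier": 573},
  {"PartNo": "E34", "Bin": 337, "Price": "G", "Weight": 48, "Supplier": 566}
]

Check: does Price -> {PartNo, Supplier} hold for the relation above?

No

Price=J: 5 rows → {PartNo,Supplier} takes values {(E71, 575), (E35, 576), (E29, 570)} — violation
Price=F: 4 rows → {PartNo,Supplier} = (E81, 574), (E81, 574), (E81, 574), (E81, 574) ✓
Price=G: 5 rows → {PartNo,Supplier} = (E34, 566), (E34, 566), (E34, 566), (E34, 566), (E34, 566) ✓
Price=H: 4 rows → {PartNo,Supplier} = (E34, 573), (E34, 573), (E34, 573), (E34, 573) ✓
Two rows agree on Price but differ on {PartNo, Supplier}, so Price -> {PartNo, Supplier} does not hold.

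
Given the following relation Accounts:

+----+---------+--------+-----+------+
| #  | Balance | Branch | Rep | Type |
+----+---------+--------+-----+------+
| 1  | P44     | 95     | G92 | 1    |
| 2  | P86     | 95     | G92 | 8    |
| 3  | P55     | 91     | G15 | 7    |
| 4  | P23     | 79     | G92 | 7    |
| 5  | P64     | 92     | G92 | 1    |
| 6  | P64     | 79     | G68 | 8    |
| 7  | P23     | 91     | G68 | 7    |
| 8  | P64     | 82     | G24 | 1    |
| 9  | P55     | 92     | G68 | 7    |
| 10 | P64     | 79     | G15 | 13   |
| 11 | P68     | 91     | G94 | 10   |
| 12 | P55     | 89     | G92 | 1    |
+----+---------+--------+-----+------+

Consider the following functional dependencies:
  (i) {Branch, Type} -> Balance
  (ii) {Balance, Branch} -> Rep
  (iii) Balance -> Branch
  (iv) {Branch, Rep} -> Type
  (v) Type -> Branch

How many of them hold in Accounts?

(i) {Branch, Type} -> Balance: (Branch=91, Type=7): rows 3, 7 → Balance takes values {P55, P23} — violation — fails.
(ii) {Balance, Branch} -> Rep: (Balance=P64, Branch=79): rows 6, 10 → Rep takes values {G68, G15} — violation — fails.
(iii) Balance -> Branch: Balance=P55: rows 3, 9, 12 → Branch takes values {91, 92, 89} — violation; Balance=P23: rows 4, 7 → Branch takes values {79, 91} — violation; Balance=P64: rows 5, 6, 8, 10 → Branch takes values {92, 79, 82} — violation — fails.
(iv) {Branch, Rep} -> Type: (Branch=95, Rep=G92): rows 1, 2 → Type takes values {1, 8} — violation — fails.
(v) Type -> Branch: Type=1: rows 1, 5, 8, 12 → Branch takes values {95, 92, 82, 89} — violation; Type=8: rows 2, 6 → Branch takes values {95, 79} — violation; Type=7: rows 3, 4, 7, 9 → Branch takes values {91, 79, 92} — violation — fails.
None of the 5 dependencies hold.

0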